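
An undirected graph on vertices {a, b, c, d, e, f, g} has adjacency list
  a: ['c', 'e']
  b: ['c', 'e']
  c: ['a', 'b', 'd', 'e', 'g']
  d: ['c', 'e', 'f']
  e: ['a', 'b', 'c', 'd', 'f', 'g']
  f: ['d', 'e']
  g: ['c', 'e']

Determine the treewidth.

2

A width-2 tree decomposition is:
Bags: B1 = {b, c, e}  B2 = {c, d, e}  B3 = {c, e, g}  B4 = {d, e, f}  B5 = {a, c, e}
Tree: B1–B2, B2–B3, B2–B4, B3–B5
The largest bag has 3 vertices, giving width 2; this decomposition certifies tw(G) ≤ 2. On the other hand G contains the 3-clique {c, d, e}. A clique must lie in a single bag of any decomposition, so no decomposition can have width below 2. Combining the bounds, tw(G) = 2.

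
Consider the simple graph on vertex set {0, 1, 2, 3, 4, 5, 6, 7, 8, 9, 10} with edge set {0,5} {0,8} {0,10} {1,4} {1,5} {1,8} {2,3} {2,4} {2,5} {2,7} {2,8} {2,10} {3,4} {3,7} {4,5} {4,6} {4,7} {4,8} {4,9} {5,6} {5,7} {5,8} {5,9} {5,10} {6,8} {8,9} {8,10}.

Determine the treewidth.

3

A width-3 tree decomposition is:
Bags: B1 = {2, 4, 5, 8}  B2 = {4, 5, 6, 8}  B3 = {2, 4, 5, 7}  B4 = {2, 5, 8, 10}  B5 = {4, 5, 8, 9}  B6 = {0, 5, 8, 10}  B7 = {2, 3, 4, 7}  B8 = {1, 4, 5, 8}
Tree: B1–B2, B1–B3, B1–B4, B2–B5, B4–B6, B3–B7, B5–B8
Every bag has size at most 4, so the width is 4 − 1 = 3 and tw(G) ≤ 3. Conversely, {2, 3, 4, 7} is a clique of size 4, and the vertices of any clique must share a bag in every tree decomposition; so some bag has ≥ 4 vertices and tw(G) ≥ 3. Combining the bounds, tw(G) = 3.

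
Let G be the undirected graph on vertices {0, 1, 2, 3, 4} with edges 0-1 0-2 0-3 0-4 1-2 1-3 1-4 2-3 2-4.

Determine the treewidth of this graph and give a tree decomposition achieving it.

Treewidth 3.
Bags: B1 = {0, 1, 2, 3}  B2 = {0, 1, 2, 4}
Tree: B1–B2

Each bag holds 4 vertices, so the decomposition has width 3, which upper-bounds the treewidth. On the other hand G contains the 4-clique {0, 1, 2, 3}. A clique must lie in a single bag of any decomposition, so no decomposition can have width below 3. The upper and lower bounds meet at 3, so that is the treewidth.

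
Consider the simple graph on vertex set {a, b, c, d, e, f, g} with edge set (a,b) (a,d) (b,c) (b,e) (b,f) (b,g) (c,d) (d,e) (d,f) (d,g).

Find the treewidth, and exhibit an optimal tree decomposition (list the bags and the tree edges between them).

Treewidth 2.
One such decomposition:
Bags: B1 = {b, c, d}  B2 = {b, d, g}  B3 = {b, d, f}  B4 = {a, b, d}  B5 = {b, d, e}
Tree: B1–B2, B2–B3, B3–B4, B4–B5

Every bag has size at most 3, so the width is 3 − 1 = 2 and tw(G) ≤ 2. The edges d–c–b–g–d form a cycle, so G is not a tree and its treewidth is at least 2. Therefore the treewidth is 2.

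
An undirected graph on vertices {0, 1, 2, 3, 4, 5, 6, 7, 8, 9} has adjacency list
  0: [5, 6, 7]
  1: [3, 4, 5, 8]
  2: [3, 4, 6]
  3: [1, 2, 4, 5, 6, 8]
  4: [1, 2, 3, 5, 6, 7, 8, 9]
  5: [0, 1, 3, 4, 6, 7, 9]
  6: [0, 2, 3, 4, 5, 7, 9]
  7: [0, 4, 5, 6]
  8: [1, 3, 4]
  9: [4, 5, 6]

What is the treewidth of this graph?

A width-3 tree decomposition is:
Bags: B1 = {3, 4, 5, 6}  B2 = {4, 5, 6, 7}  B3 = {4, 5, 6, 9}  B4 = {0, 5, 6, 7}  B5 = {1, 3, 4, 5}  B6 = {2, 3, 4, 6}  B7 = {1, 3, 4, 8}
Tree: B1–B2, B1–B3, B2–B4, B1–B5, B1–B6, B5–B7
Every bag has size at most 4, so the width is 4 − 1 = 3 and tw(G) ≤ 3. Conversely, {0, 5, 6, 7} is a clique of size 4, and the vertices of any clique must share a bag in every tree decomposition; so some bag has ≥ 4 vertices and tw(G) ≥ 3. Therefore the treewidth is 3.

3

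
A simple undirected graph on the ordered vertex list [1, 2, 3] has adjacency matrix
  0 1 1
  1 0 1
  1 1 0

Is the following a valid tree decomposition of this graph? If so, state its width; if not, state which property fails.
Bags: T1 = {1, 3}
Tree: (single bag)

No — vertex 2 appears in no bag.

A tree decomposition must satisfy three properties: every vertex lies in some bag; for every edge, both endpoints lie together in some bag; and for every vertex, the bags containing it form a connected subtree. Here vertex 2 appears in no bag, so the decomposition is invalid.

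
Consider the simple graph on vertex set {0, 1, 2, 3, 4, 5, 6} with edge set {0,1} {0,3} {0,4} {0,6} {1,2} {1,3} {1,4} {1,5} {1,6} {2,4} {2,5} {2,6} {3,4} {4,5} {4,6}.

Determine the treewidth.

A width-3 tree decomposition is:
Bags: B1 = {1, 2, 4, 6}  B2 = {1, 2, 4, 5}  B3 = {0, 1, 4, 6}  B4 = {0, 1, 3, 4}
Tree: B1–B2, B1–B3, B3–B4
The largest bag has 4 vertices, giving width 3; this decomposition certifies tw(G) ≤ 3. For the lower bound, the 4 vertices {0, 1, 3, 4} are pairwise adjacent, and any tree decomposition puts a clique entirely inside one bag — forcing width ≥ 3. Hence tw(G) = 3 exactly.

3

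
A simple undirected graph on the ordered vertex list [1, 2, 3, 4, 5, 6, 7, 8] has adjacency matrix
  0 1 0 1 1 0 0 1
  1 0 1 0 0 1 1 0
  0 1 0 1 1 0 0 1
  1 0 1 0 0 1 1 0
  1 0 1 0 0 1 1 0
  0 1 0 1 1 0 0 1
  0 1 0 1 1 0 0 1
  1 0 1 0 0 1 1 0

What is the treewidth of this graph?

A width-4 tree decomposition is:
Bags: B1 = {1, 2, 3, 6, 7}  B2 = {1, 3, 4, 6, 7}  B3 = {1, 3, 5, 6, 7}  B4 = {1, 3, 6, 7, 8}
Tree: B1–B2, B2–B3, B3–B4
Every bag has size at most 5, so the width is 5 − 1 = 4 and tw(G) ≤ 4. For the lower bound: the 5 vertex sets {2,7}, {3,4}, {1,5}, {6}, {8} are disjoint, each induces a connected subgraph, and every pair is joined by at least one edge of G. Contracting each set to a single vertex therefore yields K_{5} as a minor, and since treewidth is minor-monotone, tw(G) ≥ tw(K_{5}) = 4. Therefore the treewidth is 4.

4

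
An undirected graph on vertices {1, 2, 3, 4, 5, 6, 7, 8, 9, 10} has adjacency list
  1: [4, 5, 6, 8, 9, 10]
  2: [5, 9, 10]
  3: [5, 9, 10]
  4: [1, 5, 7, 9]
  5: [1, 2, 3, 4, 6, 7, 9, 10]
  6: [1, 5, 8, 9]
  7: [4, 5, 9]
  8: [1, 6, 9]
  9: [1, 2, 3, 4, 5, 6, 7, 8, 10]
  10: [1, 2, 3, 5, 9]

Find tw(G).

3

A width-3 tree decomposition is:
Bags: B1 = {1, 5, 6, 9}  B2 = {1, 5, 9, 10}  B3 = {3, 5, 9, 10}  B4 = {1, 4, 5, 9}  B5 = {4, 5, 7, 9}  B6 = {2, 5, 9, 10}  B7 = {1, 6, 8, 9}
Tree: B1–B2, B2–B3, B2–B4, B4–B5, B3–B6, B1–B7
The largest bag has 4 vertices, giving width 3; this decomposition certifies tw(G) ≤ 3. On the other hand G contains the 4-clique {1, 6, 8, 9}. A clique must lie in a single bag of any decomposition, so no decomposition can have width below 3. Combining the bounds, tw(G) = 3.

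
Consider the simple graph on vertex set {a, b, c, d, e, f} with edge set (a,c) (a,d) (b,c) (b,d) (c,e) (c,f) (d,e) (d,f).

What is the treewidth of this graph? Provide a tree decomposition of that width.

Every bag has size at most 3, so the width is 3 − 1 = 2 and tw(G) ≤ 2. The edges c–f–d–b–c form a cycle, so G is not a tree and its treewidth is at least 2. The upper and lower bounds meet at 2, so that is the treewidth.

Treewidth 2.
One optimal decomposition is:
Bags: B1 = {c, d, f}  B2 = {b, c, d}  B3 = {c, d, e}  B4 = {a, c, d}
Tree: B1–B2, B2–B3, B3–B4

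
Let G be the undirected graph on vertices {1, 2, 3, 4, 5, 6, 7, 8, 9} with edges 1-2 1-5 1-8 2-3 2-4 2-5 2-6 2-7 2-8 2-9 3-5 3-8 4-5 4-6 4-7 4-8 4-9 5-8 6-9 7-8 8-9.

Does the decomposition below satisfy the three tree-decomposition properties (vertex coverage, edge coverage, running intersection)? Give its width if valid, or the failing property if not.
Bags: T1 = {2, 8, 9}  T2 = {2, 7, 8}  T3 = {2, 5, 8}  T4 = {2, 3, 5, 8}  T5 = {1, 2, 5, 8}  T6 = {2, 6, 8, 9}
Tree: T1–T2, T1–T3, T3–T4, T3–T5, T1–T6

No — vertex 4 appears in no bag.

A tree decomposition must satisfy three properties: every vertex lies in some bag; for every edge, both endpoints lie together in some bag; and for every vertex, the bags containing it form a connected subtree. Here vertex 4 appears in no bag, so the decomposition is invalid.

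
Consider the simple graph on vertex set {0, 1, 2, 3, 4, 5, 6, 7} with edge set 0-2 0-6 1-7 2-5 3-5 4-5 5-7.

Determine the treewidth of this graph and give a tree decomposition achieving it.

Each bag holds 2 vertices, so the decomposition has width 1, which upper-bounds the treewidth. G has an edge, so its treewidth is at least 1. Hence tw(G) = 1 exactly.

Treewidth 1.
Bags: B1 = {5, 7}  B2 = {2, 5}  B3 = {0, 2}  B4 = {0, 6}  B5 = {1, 7}  B6 = {4, 5}  B7 = {3, 5}
Tree: B1–B2, B2–B3, B3–B4, B1–B5, B1–B6, B1–B7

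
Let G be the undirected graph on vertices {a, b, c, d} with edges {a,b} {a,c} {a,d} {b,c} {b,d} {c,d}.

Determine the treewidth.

3

A width-3 tree decomposition is:
Bags: B1 = {a, b, c, d}
Tree: (single bag)
A single bag containing all 4 vertices is trivially a valid decomposition of width 3. On the other hand G contains the 4-clique {a, b, c, d}. A clique must lie in a single bag of any decomposition, so no decomposition can have width below 3. The upper and lower bounds meet at 3, so that is the treewidth.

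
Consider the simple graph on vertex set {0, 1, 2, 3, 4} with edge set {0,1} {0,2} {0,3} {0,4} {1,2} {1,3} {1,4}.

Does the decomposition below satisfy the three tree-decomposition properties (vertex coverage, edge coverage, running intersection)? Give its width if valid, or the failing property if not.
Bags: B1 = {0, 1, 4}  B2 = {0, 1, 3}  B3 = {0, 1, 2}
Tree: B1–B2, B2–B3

Yes; width 2.

Checking the three conditions: (i) the bags cover all of {0, 1, 2, 3, 4}; (ii) for each edge, some bag contains both endpoints; (iii) the bags containing any fixed vertex form a subtree. All hold, so the decomposition is valid with width 3 − 1 = 2.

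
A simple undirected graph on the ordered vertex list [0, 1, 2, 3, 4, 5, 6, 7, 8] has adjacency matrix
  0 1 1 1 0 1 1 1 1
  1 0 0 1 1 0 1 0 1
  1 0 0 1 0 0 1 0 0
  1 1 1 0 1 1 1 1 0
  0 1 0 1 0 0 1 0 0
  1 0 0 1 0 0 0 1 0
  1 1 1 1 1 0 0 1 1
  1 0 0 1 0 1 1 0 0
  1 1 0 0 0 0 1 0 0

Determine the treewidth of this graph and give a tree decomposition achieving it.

Each bag holds 4 vertices, so the decomposition has width 3, which upper-bounds the treewidth. For the lower bound, the 4 vertices {0, 1, 6, 8} are pairwise adjacent, and any tree decomposition puts a clique entirely inside one bag — forcing width ≥ 3. The upper and lower bounds meet at 3, so that is the treewidth.

Treewidth 3.
One such decomposition:
Bags: B1 = {0, 3, 6, 7}  B2 = {0, 1, 3, 6}  B3 = {0, 2, 3, 6}  B4 = {0, 3, 5, 7}  B5 = {1, 3, 4, 6}  B6 = {0, 1, 6, 8}
Tree: B1–B2, B2–B3, B1–B4, B2–B5, B2–B6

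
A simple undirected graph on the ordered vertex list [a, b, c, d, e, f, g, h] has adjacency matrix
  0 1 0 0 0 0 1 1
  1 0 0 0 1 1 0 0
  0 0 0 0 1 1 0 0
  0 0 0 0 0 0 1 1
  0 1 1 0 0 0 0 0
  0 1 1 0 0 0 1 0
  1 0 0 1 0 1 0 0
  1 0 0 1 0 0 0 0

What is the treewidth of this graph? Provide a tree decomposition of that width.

Treewidth 2.
One optimal decomposition is:
Bags: B1 = {c, e, f}  B2 = {b, e, f}  B3 = {b, f, g}  B4 = {a, b, g}  B5 = {a, d, g}  B6 = {a, d, h}
Tree: B1–B2, B2–B3, B3–B4, B4–B5, B5–B6

Every bag has size at most 3, so the width is 3 − 1 = 2 and tw(G) ≤ 2. For the lower bound, G contains the cycle c–e–b–f–c, so G is not a forest; only forests have treewidth ≤ 1, hence tw(G) ≥ 2. Hence tw(G) = 2 exactly.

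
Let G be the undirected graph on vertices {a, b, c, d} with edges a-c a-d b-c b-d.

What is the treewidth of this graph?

A width-2 tree decomposition is:
Bags: B1 = {a, b, d}  B2 = {a, b, c}
Tree: B1–B2
Each bag holds 3 vertices, so the decomposition has width 2, which upper-bounds the treewidth. For the lower bound, G contains the cycle b–d–a–c–b, so G is not a forest; only forests have treewidth ≤ 1, hence tw(G) ≥ 2. Therefore the treewidth is 2.

2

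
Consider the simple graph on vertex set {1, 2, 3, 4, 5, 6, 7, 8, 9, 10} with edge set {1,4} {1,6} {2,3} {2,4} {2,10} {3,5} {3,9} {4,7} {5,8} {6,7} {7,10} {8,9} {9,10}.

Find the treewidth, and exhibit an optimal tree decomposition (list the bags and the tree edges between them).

Each bag holds 3 vertices, so the decomposition has width 2, which upper-bounds the treewidth. For the lower bound, G contains the cycle 8–5–3–9–8, so G is not a forest; only forests have treewidth ≤ 1, hence tw(G) ≥ 2. Combining the bounds, tw(G) = 2.

Treewidth 2.
One such decomposition:
Bags: B1 = {5, 8, 9}  B2 = {3, 5, 9}  B3 = {3, 9, 10}  B4 = {2, 3, 10}  B5 = {2, 7, 10}  B6 = {2, 4, 7}  B7 = {4, 6, 7}  B8 = {1, 4, 6}
Tree: B1–B2, B2–B3, B3–B4, B4–B5, B5–B6, B6–B7, B7–B8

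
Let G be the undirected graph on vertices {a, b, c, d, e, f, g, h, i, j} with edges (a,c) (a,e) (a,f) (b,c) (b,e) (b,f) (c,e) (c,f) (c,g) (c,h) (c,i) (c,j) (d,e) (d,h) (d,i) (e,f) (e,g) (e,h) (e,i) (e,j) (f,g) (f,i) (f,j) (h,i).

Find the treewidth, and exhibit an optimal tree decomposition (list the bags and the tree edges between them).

Every bag has size at most 4, so the width is 4 − 1 = 3 and tw(G) ≤ 3. For the lower bound, the 4 vertices {d, e, h, i} are pairwise adjacent, and any tree decomposition puts a clique entirely inside one bag — forcing width ≥ 3. The upper and lower bounds meet at 3, so that is the treewidth.

Treewidth 3.
One such decomposition:
Bags: B1 = {c, e, f, i}  B2 = {c, e, h, i}  B3 = {d, e, h, i}  B4 = {c, e, f, g}  B5 = {c, e, f, j}  B6 = {a, c, e, f}  B7 = {b, c, e, f}
Tree: B1–B2, B2–B3, B1–B4, B1–B5, B4–B6, B4–B7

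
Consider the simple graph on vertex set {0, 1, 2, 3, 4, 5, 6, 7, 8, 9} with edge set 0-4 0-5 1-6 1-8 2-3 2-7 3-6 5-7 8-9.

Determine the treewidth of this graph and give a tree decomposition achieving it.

Treewidth 1.
One such decomposition:
Bags: B1 = {0, 4}  B2 = {0, 5}  B3 = {5, 7}  B4 = {2, 7}  B5 = {2, 3}  B6 = {3, 6}  B7 = {1, 6}  B8 = {1, 8}  B9 = {8, 9}
Tree: B1–B2, B2–B3, B3–B4, B4–B5, B5–B6, B6–B7, B7–B8, B8–B9

Every bag has size at most 2, so the width is 2 − 1 = 1 and tw(G) ≤ 1. G has an edge, so its treewidth is at least 1. Combining the bounds, tw(G) = 1.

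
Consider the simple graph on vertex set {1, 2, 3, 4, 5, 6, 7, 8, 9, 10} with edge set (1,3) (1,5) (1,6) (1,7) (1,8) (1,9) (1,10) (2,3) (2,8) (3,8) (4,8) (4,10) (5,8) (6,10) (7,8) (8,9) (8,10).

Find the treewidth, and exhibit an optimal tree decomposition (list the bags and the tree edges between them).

Treewidth 2.
One optimal decomposition is:
Bags: B1 = {4, 8, 10}  B2 = {1, 8, 10}  B3 = {1, 8, 9}  B4 = {1, 3, 8}  B5 = {1, 6, 10}  B6 = {1, 7, 8}  B7 = {2, 3, 8}  B8 = {1, 5, 8}
Tree: B1–B2, B2–B3, B3–B4, B2–B5, B3–B6, B4–B7, B6–B8

Every bag has size at most 3, so the width is 3 − 1 = 2 and tw(G) ≤ 2. Conversely, {1, 3, 8} is a clique of size 3, and the vertices of any clique must share a bag in every tree decomposition; so some bag has ≥ 3 vertices and tw(G) ≥ 2. The upper and lower bounds meet at 2, so that is the treewidth.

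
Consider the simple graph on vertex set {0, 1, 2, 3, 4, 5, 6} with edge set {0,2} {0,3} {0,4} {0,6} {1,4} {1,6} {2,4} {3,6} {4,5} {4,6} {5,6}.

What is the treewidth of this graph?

2

A width-2 tree decomposition is:
Bags: B1 = {0, 2, 4}  B2 = {0, 4, 6}  B3 = {1, 4, 6}  B4 = {4, 5, 6}  B5 = {0, 3, 6}
Tree: B1–B2, B2–B3, B2–B4, B2–B5
Every bag has size at most 3, so the width is 3 − 1 = 2 and tw(G) ≤ 2. Conversely, {0, 3, 6} is a clique of size 3, and the vertices of any clique must share a bag in every tree decomposition; so some bag has ≥ 3 vertices and tw(G) ≥ 2. The upper and lower bounds meet at 2, so that is the treewidth.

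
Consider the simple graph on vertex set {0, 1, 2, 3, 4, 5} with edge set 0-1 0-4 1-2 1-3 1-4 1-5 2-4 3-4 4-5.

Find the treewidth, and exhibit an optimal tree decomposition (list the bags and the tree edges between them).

Each bag holds 3 vertices, so the decomposition has width 2, which upper-bounds the treewidth. For the lower bound, the 3 vertices {0, 1, 4} are pairwise adjacent, and any tree decomposition puts a clique entirely inside one bag — forcing width ≥ 2. Hence tw(G) = 2 exactly.

Treewidth 2.
One optimal decomposition is:
Bags: B1 = {0, 1, 4}  B2 = {1, 2, 4}  B3 = {1, 4, 5}  B4 = {1, 3, 4}
Tree: B1–B2, B1–B3, B1–B4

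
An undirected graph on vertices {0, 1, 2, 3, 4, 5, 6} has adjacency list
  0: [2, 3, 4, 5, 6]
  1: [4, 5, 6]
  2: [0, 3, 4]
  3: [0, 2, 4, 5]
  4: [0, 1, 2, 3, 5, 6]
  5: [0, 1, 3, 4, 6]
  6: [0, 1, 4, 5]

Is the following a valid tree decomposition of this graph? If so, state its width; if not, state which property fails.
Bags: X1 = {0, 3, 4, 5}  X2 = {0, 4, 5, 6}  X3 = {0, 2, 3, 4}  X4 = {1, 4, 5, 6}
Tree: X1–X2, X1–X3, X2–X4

Yes; width 3.

Vertex coverage: the bags together contain {0, 1, 2, 3, 4, 5, 6}, the full vertex set. Edge coverage: each edge of G has both endpoints in at least one bag. Running intersection: for every vertex, the bags containing it form a connected subtree. All three properties hold, so this is a valid tree decomposition of width max|bag| − 1 = 3, and hence tw(G) ≤ 3.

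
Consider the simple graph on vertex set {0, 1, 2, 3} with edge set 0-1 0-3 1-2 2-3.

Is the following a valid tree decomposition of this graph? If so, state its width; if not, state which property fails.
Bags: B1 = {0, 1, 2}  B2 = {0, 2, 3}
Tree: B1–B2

Every vertex of G appears in some bag (union = {0, 1, 2, 3}); every edge is covered by a bag; and for each vertex v the set of bags containing v is connected in the bag tree. The decomposition is therefore valid. The largest bag has 3 vertices, so the width is 2.

Yes; width 2.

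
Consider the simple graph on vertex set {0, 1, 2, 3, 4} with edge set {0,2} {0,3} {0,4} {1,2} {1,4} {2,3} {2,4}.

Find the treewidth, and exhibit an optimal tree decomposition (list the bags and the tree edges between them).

Treewidth 2.
Bags: B1 = {0, 2, 4}  B2 = {0, 2, 3}  B3 = {1, 2, 4}
Tree: B1–B2, B1–B3

Each bag holds 3 vertices, so the decomposition has width 2, which upper-bounds the treewidth. On the other hand G contains the 3-clique {0, 2, 3}. A clique must lie in a single bag of any decomposition, so no decomposition can have width below 2. Combining the bounds, tw(G) = 2.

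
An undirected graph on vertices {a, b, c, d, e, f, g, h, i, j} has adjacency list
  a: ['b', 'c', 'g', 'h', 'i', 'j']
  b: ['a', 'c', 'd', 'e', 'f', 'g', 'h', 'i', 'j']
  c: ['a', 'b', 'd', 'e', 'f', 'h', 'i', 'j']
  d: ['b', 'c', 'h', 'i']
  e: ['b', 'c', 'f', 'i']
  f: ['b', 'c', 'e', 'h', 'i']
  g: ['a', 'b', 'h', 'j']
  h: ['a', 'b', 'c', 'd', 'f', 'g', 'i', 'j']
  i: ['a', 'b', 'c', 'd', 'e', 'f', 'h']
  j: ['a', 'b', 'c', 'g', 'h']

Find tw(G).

A width-4 tree decomposition is:
Bags: B1 = {b, c, f, h, i}  B2 = {b, c, d, h, i}  B3 = {a, b, c, h, i}  B4 = {a, b, c, h, j}  B5 = {a, b, g, h, j}  B6 = {b, c, e, f, i}
Tree: B1–B2, B2–B3, B3–B4, B4–B5, B1–B6
Every bag has size at most 5, so the width is 5 − 1 = 4 and tw(G) ≤ 4. Conversely, {b, c, e, f, i} is a clique of size 5, and the vertices of any clique must share a bag in every tree decomposition; so some bag has ≥ 5 vertices and tw(G) ≥ 4. The upper and lower bounds meet at 4, so that is the treewidth.

4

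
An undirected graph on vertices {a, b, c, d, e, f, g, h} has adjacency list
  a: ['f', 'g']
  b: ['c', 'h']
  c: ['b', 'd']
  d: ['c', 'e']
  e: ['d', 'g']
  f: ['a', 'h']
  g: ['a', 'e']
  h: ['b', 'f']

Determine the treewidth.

2

A width-2 tree decomposition is:
Bags: B1 = {d, e, g}  B2 = {c, d, g}  B3 = {b, c, g}  B4 = {b, g, h}  B5 = {f, g, h}  B6 = {a, f, g}
Tree: B1–B2, B2–B3, B3–B4, B4–B5, B5–B6
Every bag has size at most 3, so the width is 3 − 1 = 2 and tw(G) ≤ 2. The edges g–e–d–c–b–h–f–a–g form a cycle, so G is not a tree and its treewidth is at least 2. The upper and lower bounds meet at 2, so that is the treewidth.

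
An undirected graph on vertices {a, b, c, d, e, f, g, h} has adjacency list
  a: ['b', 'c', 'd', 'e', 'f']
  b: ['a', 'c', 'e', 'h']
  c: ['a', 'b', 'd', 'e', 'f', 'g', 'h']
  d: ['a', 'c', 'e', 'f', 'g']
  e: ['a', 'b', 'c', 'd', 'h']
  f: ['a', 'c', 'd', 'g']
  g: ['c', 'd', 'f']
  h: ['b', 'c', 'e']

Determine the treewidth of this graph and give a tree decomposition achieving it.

Each bag holds 4 vertices, so the decomposition has width 3, which upper-bounds the treewidth. On the other hand G contains the 4-clique {a, c, d, e}. A clique must lie in a single bag of any decomposition, so no decomposition can have width below 3. The upper and lower bounds meet at 3, so that is the treewidth.

Treewidth 3.
Bags: B1 = {a, c, d, e}  B2 = {a, c, d, f}  B3 = {c, d, f, g}  B4 = {a, b, c, e}  B5 = {b, c, e, h}
Tree: B1–B2, B2–B3, B1–B4, B4–B5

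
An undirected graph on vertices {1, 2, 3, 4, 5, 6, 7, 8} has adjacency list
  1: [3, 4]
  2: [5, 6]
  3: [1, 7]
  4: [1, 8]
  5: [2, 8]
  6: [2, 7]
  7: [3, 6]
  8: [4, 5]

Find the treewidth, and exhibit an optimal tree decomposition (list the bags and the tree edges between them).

Each bag holds 3 vertices, so the decomposition has width 2, which upper-bounds the treewidth. The edges 6–7–3–1–4–8–5–2–6 form a cycle, so G is not a tree and its treewidth is at least 2. Hence tw(G) = 2 exactly.

Treewidth 2.
One optimal decomposition is:
Bags: B1 = {3, 6, 7}  B2 = {1, 3, 6}  B3 = {1, 4, 6}  B4 = {4, 6, 8}  B5 = {5, 6, 8}  B6 = {2, 5, 6}
Tree: B1–B2, B2–B3, B3–B4, B4–B5, B5–B6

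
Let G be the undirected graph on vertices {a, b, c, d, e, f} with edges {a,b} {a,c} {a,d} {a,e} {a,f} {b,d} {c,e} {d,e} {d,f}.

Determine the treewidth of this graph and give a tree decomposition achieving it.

Treewidth 2.
One such decomposition:
Bags: B1 = {a, c, e}  B2 = {a, d, e}  B3 = {a, b, d}  B4 = {a, d, f}
Tree: B1–B2, B2–B3, B3–B4

Every bag has size at most 3, so the width is 3 − 1 = 2 and tw(G) ≤ 2. On the other hand G contains the 3-clique {a, d, e}. A clique must lie in a single bag of any decomposition, so no decomposition can have width below 2. The upper and lower bounds meet at 2, so that is the treewidth.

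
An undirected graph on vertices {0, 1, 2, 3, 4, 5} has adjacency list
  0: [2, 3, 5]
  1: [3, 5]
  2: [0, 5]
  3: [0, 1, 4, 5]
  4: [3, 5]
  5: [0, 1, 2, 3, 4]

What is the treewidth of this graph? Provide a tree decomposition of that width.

Treewidth 2.
One optimal decomposition is:
Bags: B1 = {0, 3, 5}  B2 = {3, 4, 5}  B3 = {0, 2, 5}  B4 = {1, 3, 5}
Tree: B1–B2, B1–B3, B2–B4

Each bag holds 3 vertices, so the decomposition has width 2, which upper-bounds the treewidth. Conversely, {0, 2, 5} is a clique of size 3, and the vertices of any clique must share a bag in every tree decomposition; so some bag has ≥ 3 vertices and tw(G) ≥ 2. Therefore the treewidth is 2.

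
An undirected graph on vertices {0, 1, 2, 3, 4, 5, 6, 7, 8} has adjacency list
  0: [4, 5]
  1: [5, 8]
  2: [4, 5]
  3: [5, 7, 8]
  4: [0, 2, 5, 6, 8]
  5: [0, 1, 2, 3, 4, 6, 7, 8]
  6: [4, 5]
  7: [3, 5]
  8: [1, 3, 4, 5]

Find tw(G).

A width-2 tree decomposition is:
Bags: B1 = {3, 5, 8}  B2 = {4, 5, 8}  B3 = {3, 5, 7}  B4 = {2, 4, 5}  B5 = {4, 5, 6}  B6 = {0, 4, 5}  B7 = {1, 5, 8}
Tree: B1–B2, B1–B3, B2–B4, B4–B5, B5–B6, B1–B7
The largest bag has 3 vertices, giving width 2; this decomposition certifies tw(G) ≤ 2. Conversely, {1, 5, 8} is a clique of size 3, and the vertices of any clique must share a bag in every tree decomposition; so some bag has ≥ 3 vertices and tw(G) ≥ 2. The upper and lower bounds meet at 2, so that is the treewidth.

2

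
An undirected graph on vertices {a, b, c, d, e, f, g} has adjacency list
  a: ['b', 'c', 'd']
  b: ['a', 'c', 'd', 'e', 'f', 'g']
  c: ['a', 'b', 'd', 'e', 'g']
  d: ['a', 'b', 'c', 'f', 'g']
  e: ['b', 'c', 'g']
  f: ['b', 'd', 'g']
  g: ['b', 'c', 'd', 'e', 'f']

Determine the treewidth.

3

A width-3 tree decomposition is:
Bags: B1 = {b, c, d, g}  B2 = {b, c, e, g}  B3 = {a, b, c, d}  B4 = {b, d, f, g}
Tree: B1–B2, B1–B3, B1–B4
Every bag has size at most 4, so the width is 4 − 1 = 3 and tw(G) ≤ 3. Conversely, {b, c, d, g} is a clique of size 4, and the vertices of any clique must share a bag in every tree decomposition; so some bag has ≥ 4 vertices and tw(G) ≥ 3. Combining the bounds, tw(G) = 3.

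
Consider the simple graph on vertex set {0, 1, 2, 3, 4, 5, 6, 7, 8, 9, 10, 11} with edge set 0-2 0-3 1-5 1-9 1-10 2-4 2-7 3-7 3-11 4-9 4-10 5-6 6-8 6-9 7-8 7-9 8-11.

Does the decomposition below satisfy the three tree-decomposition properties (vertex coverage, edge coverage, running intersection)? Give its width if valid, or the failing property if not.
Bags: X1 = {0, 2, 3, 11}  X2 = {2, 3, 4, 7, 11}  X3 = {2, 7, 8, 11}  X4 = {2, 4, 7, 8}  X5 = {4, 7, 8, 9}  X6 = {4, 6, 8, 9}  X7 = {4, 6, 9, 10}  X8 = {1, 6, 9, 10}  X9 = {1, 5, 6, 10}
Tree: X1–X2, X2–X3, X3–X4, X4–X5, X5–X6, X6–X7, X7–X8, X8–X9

A tree decomposition must satisfy three properties: every vertex lies in some bag; for every edge, both endpoints lie together in some bag; and for every vertex, the bags containing it form a connected subtree. Here bags containing vertex 4 are not connected in the tree, so the decomposition is invalid.

No — bags containing vertex 4 are not connected in the tree.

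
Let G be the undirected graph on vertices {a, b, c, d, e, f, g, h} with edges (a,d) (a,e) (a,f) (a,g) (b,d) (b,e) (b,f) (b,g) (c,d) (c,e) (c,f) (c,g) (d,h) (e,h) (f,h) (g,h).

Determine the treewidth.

4

A width-4 tree decomposition is:
Bags: B1 = {a, b, c, f, h}  B2 = {a, b, c, g, h}  B3 = {a, b, c, d, h}  B4 = {a, b, c, e, h}
Tree: B1–B2, B2–B3, B3–B4
Every bag has size at most 5, so the width is 5 − 1 = 4 and tw(G) ≤ 4. For the lower bound: the 5 vertex sets {b,f}, {g,h}, {c,d}, {a}, {e} are disjoint, each induces a connected subgraph, and every pair is joined by at least one edge of G. Contracting each set to a single vertex therefore yields K_{5} as a minor, and since treewidth is minor-monotone, tw(G) ≥ tw(K_{5}) = 4. The upper and lower bounds meet at 4, so that is the treewidth.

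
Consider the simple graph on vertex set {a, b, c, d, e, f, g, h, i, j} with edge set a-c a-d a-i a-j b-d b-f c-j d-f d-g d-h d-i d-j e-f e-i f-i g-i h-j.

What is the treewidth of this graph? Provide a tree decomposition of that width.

Every bag has size at most 3, so the width is 3 − 1 = 2 and tw(G) ≤ 2. On the other hand G contains the 3-clique {d, h, j}. A clique must lie in a single bag of any decomposition, so no decomposition can have width below 2. The upper and lower bounds meet at 2, so that is the treewidth.

Treewidth 2.
Bags: B1 = {a, d, j}  B2 = {a, d, i}  B3 = {a, c, j}  B4 = {d, f, i}  B5 = {b, d, f}  B6 = {d, h, j}  B7 = {d, g, i}  B8 = {e, f, i}
Tree: B1–B2, B1–B3, B2–B4, B4–B5, B1–B6, B4–B7, B4–B8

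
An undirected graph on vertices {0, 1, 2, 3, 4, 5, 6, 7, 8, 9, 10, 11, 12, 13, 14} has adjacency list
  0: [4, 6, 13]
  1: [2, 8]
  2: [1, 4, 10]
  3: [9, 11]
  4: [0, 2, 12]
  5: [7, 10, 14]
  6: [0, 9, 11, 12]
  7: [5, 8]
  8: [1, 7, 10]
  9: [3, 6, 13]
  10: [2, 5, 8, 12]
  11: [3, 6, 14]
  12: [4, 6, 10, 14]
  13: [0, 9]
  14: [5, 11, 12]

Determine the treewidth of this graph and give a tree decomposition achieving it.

Every bag has size at most 4, so the width is 4 − 1 = 3 and tw(G) ≤ 3. For the lower bound: the 4 vertex sets {1,7,8}, {2}, {10}, {4,5,12,14} are disjoint, each induces a connected subgraph, and every pair is joined by at least one edge of G. Contracting each set to a single vertex therefore yields K_{4} as a minor, and since treewidth is minor-monotone, tw(G) ≥ tw(K_{4}) = 3. Combining the bounds, tw(G) = 3.

Treewidth 3.
One optimal decomposition is:
Bags: B1 = {1, 2, 7, 8}  B2 = {2, 7, 8, 10}  B3 = {2, 5, 7, 10}  B4 = {2, 4, 5, 10}  B5 = {4, 5, 10, 12}  B6 = {4, 5, 12, 14}  B7 = {0, 4, 12, 14}  B8 = {0, 6, 12, 14}  B9 = {0, 6, 11, 14}  B10 = {0, 6, 11, 13}  B11 = {6, 9, 11, 13}  B12 = {3, 9, 11, 13}
Tree: B1–B2, B2–B3, B3–B4, B4–B5, B5–B6, B6–B7, B7–B8, B8–B9, B9–B10, B10–B11, B11–B12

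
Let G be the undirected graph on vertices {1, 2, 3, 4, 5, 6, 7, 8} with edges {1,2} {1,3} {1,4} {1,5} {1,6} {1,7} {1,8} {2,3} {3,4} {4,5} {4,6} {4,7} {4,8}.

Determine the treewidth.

A width-2 tree decomposition is:
Bags: B1 = {1, 4, 6}  B2 = {1, 3, 4}  B3 = {1, 4, 5}  B4 = {1, 2, 3}  B5 = {1, 4, 7}  B6 = {1, 4, 8}
Tree: B1–B2, B2–B3, B2–B4, B3–B5, B2–B6
Every bag has size at most 3, so the width is 3 − 1 = 2 and tw(G) ≤ 2. For the lower bound, the 3 vertices {1, 2, 3} are pairwise adjacent, and any tree decomposition puts a clique entirely inside one bag — forcing width ≥ 2. Hence tw(G) = 2 exactly.

2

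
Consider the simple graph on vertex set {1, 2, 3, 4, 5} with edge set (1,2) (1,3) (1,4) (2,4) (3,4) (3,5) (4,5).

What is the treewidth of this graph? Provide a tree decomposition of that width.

The largest bag has 3 vertices, giving width 2; this decomposition certifies tw(G) ≤ 2. For the lower bound, the 3 vertices {1, 2, 4} are pairwise adjacent, and any tree decomposition puts a clique entirely inside one bag — forcing width ≥ 2. Hence tw(G) = 2 exactly.

Treewidth 2.
Bags: B1 = {1, 3, 4}  B2 = {1, 2, 4}  B3 = {3, 4, 5}
Tree: B1–B2, B1–B3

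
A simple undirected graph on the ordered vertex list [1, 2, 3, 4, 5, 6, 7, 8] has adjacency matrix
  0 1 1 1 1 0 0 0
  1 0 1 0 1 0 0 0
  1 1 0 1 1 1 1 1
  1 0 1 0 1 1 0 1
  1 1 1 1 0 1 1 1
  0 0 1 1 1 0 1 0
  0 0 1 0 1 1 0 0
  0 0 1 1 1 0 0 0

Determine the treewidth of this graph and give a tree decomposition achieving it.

Each bag holds 4 vertices, so the decomposition has width 3, which upper-bounds the treewidth. Conversely, {1, 2, 3, 5} is a clique of size 4, and the vertices of any clique must share a bag in every tree decomposition; so some bag has ≥ 4 vertices and tw(G) ≥ 3. Combining the bounds, tw(G) = 3.

Treewidth 3.
One such decomposition:
Bags: B1 = {3, 4, 5, 8}  B2 = {1, 3, 4, 5}  B3 = {1, 2, 3, 5}  B4 = {3, 4, 5, 6}  B5 = {3, 5, 6, 7}
Tree: B1–B2, B2–B3, B1–B4, B4–B5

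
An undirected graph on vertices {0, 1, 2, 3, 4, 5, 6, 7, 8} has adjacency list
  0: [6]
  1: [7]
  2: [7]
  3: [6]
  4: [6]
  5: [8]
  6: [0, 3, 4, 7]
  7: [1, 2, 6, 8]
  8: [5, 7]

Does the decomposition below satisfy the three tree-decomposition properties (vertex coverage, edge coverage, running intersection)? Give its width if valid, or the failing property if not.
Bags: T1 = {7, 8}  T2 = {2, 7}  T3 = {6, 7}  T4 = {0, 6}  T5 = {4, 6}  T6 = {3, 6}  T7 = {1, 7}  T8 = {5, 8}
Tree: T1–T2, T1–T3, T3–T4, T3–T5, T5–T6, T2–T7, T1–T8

Vertex coverage: the bags together contain {0, 1, 2, 3, 4, 5, 6, 7, 8}, the full vertex set. Edge coverage: each edge of G has both endpoints in at least one bag. Running intersection: for every vertex, the bags containing it form a connected subtree. All three properties hold, so this is a valid tree decomposition of width max|bag| − 1 = 1, and hence tw(G) ≤ 1.

Yes; width 1.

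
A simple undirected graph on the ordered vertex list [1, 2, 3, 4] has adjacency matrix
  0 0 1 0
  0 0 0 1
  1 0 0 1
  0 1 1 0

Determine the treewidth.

1

A width-1 tree decomposition is:
Bags: B1 = {1, 3}  B2 = {3, 4}  B3 = {2, 4}
Tree: B1–B2, B2–B3
The largest bag has 2 vertices, giving width 1; this decomposition certifies tw(G) ≤ 1. Since G has at least one edge (e.g. 1–3), it is not an edgeless graph, so tw(G) ≥ 1. Therefore the treewidth is 1.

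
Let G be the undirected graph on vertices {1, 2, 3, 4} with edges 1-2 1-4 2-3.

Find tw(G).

A width-1 tree decomposition is:
Bags: B1 = {1, 4}  B2 = {1, 2}  B3 = {2, 3}
Tree: B1–B2, B2–B3
Every bag has size at most 2, so the width is 2 − 1 = 1 and tw(G) ≤ 1. Since G has at least one edge (e.g. 4–1), it is not an edgeless graph, so tw(G) ≥ 1. Combining the bounds, tw(G) = 1.

1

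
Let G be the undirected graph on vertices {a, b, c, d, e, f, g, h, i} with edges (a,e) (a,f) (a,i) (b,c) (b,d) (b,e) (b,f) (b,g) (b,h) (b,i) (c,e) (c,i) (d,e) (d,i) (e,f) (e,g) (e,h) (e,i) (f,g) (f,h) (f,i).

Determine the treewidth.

3

A width-3 tree decomposition is:
Bags: B1 = {b, e, f, i}  B2 = {a, e, f, i}  B3 = {b, c, e, i}  B4 = {b, e, f, h}  B5 = {b, d, e, i}  B6 = {b, e, f, g}
Tree: B1–B2, B1–B3, B1–B4, B3–B5, B4–B6
Each bag holds 4 vertices, so the decomposition has width 3, which upper-bounds the treewidth. On the other hand G contains the 4-clique {a, e, f, i}. A clique must lie in a single bag of any decomposition, so no decomposition can have width below 3. The upper and lower bounds meet at 3, so that is the treewidth.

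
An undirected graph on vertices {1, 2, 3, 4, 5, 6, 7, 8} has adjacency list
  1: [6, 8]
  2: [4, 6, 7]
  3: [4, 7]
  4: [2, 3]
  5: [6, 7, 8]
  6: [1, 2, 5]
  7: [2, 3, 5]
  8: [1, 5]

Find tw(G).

2

A width-2 tree decomposition is:
Bags: B1 = {1, 6, 8}  B2 = {5, 6, 8}  B3 = {2, 5, 6}  B4 = {2, 5, 7}  B5 = {2, 4, 7}  B6 = {3, 4, 7}
Tree: B1–B2, B2–B3, B3–B4, B4–B5, B5–B6
Every bag has size at most 3, so the width is 3 − 1 = 2 and tw(G) ≤ 2. For the lower bound, G contains the cycle 1–8–5–6–1, so G is not a forest; only forests have treewidth ≤ 1, hence tw(G) ≥ 2. The upper and lower bounds meet at 2, so that is the treewidth.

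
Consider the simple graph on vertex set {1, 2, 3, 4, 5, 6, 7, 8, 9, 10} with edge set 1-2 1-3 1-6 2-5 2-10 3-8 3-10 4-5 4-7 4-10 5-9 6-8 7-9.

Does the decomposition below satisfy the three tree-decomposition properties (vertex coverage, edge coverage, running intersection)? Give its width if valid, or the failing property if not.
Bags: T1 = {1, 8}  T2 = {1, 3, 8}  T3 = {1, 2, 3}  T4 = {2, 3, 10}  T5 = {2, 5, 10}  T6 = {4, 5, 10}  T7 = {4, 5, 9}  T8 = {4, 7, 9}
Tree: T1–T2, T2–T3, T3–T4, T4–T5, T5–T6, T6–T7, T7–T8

No — vertex 6 appears in no bag.

A tree decomposition must satisfy three properties: every vertex lies in some bag; for every edge, both endpoints lie together in some bag; and for every vertex, the bags containing it form a connected subtree. Here vertex 6 appears in no bag, so the decomposition is invalid.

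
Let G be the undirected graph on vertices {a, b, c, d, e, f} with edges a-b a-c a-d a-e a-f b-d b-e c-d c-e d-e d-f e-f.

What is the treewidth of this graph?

3

A width-3 tree decomposition is:
Bags: B1 = {a, d, e, f}  B2 = {a, b, d, e}  B3 = {a, c, d, e}
Tree: B1–B2, B2–B3
The largest bag has 4 vertices, giving width 3; this decomposition certifies tw(G) ≤ 3. For the lower bound, the 4 vertices {a, c, d, e} are pairwise adjacent, and any tree decomposition puts a clique entirely inside one bag — forcing width ≥ 3. Combining the bounds, tw(G) = 3.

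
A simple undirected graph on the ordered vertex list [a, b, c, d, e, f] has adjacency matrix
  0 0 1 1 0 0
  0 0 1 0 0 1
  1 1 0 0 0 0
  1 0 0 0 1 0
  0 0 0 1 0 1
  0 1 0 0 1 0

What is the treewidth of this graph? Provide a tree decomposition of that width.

The largest bag has 3 vertices, giving width 2; this decomposition certifies tw(G) ≤ 2. The edges e–d–a–c–b–f–e form a cycle, so G is not a tree and its treewidth is at least 2. Hence tw(G) = 2 exactly.

Treewidth 2.
Bags: B1 = {a, d, e}  B2 = {a, c, e}  B3 = {b, c, e}  B4 = {b, e, f}
Tree: B1–B2, B2–B3, B3–B4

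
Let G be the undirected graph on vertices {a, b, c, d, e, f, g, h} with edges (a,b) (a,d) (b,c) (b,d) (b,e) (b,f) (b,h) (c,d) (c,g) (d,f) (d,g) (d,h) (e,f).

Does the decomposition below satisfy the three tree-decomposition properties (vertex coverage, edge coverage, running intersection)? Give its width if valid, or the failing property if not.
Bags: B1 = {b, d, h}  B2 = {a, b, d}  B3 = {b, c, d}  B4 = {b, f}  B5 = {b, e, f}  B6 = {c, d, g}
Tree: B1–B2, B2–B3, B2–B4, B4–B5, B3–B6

No — edge (d,f) lies in no bag.

A tree decomposition must satisfy three properties: every vertex lies in some bag; for every edge, both endpoints lie together in some bag; and for every vertex, the bags containing it form a connected subtree. Here edge (d,f) lies in no bag, so the decomposition is invalid.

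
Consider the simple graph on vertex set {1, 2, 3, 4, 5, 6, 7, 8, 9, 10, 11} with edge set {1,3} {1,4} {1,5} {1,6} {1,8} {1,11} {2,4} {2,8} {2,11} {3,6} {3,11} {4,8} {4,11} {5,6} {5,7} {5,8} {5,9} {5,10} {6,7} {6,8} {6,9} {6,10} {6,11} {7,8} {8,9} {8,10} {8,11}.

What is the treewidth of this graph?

A width-3 tree decomposition is:
Bags: B1 = {1, 6, 8, 11}  B2 = {1, 4, 8, 11}  B3 = {1, 5, 6, 8}  B4 = {5, 6, 8, 9}  B5 = {1, 3, 6, 11}  B6 = {5, 6, 8, 10}  B7 = {2, 4, 8, 11}  B8 = {5, 6, 7, 8}
Tree: B1–B2, B1–B3, B3–B4, B1–B5, B3–B6, B2–B7, B6–B8
Every bag has size at most 4, so the width is 4 − 1 = 3 and tw(G) ≤ 3. On the other hand G contains the 4-clique {2, 4, 8, 11}. A clique must lie in a single bag of any decomposition, so no decomposition can have width below 3. The upper and lower bounds meet at 3, so that is the treewidth.

3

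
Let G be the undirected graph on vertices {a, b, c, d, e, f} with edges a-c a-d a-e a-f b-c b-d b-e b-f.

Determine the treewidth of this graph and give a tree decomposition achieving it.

Treewidth 2.
One optimal decomposition is:
Bags: B1 = {a, b, e}  B2 = {a, b, c}  B3 = {a, b, f}  B4 = {a, b, d}
Tree: B1–B2, B2–B3, B3–B4

Each bag holds 3 vertices, so the decomposition has width 2, which upper-bounds the treewidth. Since e–a–c–b–e is a cycle in G, G is not acyclic. Forests are exactly the graphs of treewidth ≤ 1, so tw(G) ≥ 2. Therefore the treewidth is 2.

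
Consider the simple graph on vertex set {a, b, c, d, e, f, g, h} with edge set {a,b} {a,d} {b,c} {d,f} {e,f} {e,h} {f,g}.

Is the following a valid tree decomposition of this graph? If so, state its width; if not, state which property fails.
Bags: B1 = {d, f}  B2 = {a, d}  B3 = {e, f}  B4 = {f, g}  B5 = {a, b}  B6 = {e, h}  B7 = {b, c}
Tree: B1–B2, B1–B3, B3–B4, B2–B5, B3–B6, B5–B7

Yes; width 1.

Every vertex of G appears in some bag (union = {a, b, c, d, e, f, g, h}); every edge is covered by a bag; and for each vertex v the set of bags containing v is connected in the bag tree. The decomposition is therefore valid. The largest bag has 2 vertices, so the width is 1.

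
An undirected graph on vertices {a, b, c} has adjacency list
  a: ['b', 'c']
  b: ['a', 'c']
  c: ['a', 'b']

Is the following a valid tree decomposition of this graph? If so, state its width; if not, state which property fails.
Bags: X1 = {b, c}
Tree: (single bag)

A tree decomposition must satisfy three properties: every vertex lies in some bag; for every edge, both endpoints lie together in some bag; and for every vertex, the bags containing it form a connected subtree. Here vertex a appears in no bag, so the decomposition is invalid.

No — vertex a appears in no bag.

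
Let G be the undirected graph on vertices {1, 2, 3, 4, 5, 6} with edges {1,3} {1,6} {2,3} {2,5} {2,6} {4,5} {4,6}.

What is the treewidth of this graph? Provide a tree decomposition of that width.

Treewidth 2.
One such decomposition:
Bags: B1 = {1, 2, 3}  B2 = {1, 2, 6}  B3 = {2, 5, 6}  B4 = {4, 5, 6}
Tree: B1–B2, B2–B3, B3–B4

Each bag holds 3 vertices, so the decomposition has width 2, which upper-bounds the treewidth. The edges 3–1–6–2–3 form a cycle, so G is not a tree and its treewidth is at least 2. Hence tw(G) = 2 exactly.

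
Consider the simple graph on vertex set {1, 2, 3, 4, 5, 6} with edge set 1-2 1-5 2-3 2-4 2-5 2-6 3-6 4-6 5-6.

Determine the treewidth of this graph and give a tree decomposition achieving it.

Treewidth 2.
Bags: B1 = {2, 5, 6}  B2 = {1, 2, 5}  B3 = {2, 3, 6}  B4 = {2, 4, 6}
Tree: B1–B2, B1–B3, B1–B4

Each bag holds 3 vertices, so the decomposition has width 2, which upper-bounds the treewidth. Conversely, {1, 2, 5} is a clique of size 3, and the vertices of any clique must share a bag in every tree decomposition; so some bag has ≥ 3 vertices and tw(G) ≥ 2. Combining the bounds, tw(G) = 2.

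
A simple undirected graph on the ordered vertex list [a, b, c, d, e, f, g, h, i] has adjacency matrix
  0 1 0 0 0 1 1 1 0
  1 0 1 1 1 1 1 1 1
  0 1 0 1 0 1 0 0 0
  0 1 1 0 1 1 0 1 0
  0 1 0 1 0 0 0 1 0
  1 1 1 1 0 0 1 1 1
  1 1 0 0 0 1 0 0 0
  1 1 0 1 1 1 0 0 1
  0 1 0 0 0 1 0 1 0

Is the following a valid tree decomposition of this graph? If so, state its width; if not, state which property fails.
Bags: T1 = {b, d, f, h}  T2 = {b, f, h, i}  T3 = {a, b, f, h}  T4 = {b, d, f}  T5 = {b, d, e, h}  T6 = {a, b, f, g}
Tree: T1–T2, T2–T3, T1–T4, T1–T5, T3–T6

No — vertex c appears in no bag.

A tree decomposition must satisfy three properties: every vertex lies in some bag; for every edge, both endpoints lie together in some bag; and for every vertex, the bags containing it form a connected subtree. Here vertex c appears in no bag, so the decomposition is invalid.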